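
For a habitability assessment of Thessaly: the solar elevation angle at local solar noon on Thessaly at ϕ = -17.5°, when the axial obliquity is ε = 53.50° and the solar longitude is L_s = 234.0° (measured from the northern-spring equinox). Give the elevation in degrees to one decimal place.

Solar declination: sin δ = sin ε · sin L_s = sin 53.50° × sin 234.0° = -0.65033, so δ = -40.567°.
At local noon the hour angle is zero, so the zenith angle equals |ϕ − δ| = |-17.5° − (-40.567°)| = 23.067°.
Elevation = 90° − 23.067° = 66.9°.

66.9°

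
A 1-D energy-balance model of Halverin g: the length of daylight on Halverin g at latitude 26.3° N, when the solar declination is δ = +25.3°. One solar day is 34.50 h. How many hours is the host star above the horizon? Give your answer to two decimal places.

cos H₀ = −tan φ · tan δ = −tan(+26.3°) × tan(+25.300°) = -0.2336, so H₀ = 1.8066 rad = 103.51°.
Daylight = 2H₀/(2π) × 34.50 h = (1.8066/π) × 34.50 = 19.84 h.

19.84 h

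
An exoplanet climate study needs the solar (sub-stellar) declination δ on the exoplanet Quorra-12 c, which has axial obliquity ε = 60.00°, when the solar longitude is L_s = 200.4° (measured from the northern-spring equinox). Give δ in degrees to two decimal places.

sin δ = sin ε · sin L_s = sin 60.00° × sin 200.4° = -0.301872.
δ = arcsin(-0.301872) = -17.57°.

δ = -17.57°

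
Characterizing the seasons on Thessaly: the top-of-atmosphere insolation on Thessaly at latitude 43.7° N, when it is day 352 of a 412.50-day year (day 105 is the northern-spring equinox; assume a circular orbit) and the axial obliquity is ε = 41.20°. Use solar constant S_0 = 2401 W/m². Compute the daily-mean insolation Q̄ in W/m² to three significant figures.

Solar longitude: L_s = 360° × (352 − 105)/412.50 = 215.564°.
sin δ = sin 41.20° × sin 215.564° = -0.38310, so δ = -22.526°.
cos h₀ = −tan(+43.7°) tan(-22.526°) = 0.3963, h₀ = 1.1633 rad.
Bracket: h₀ sin ϕ sin δ + cos ϕ cos δ sin h₀ = 1.1633×0.69088×-0.38310 + 0.72297×0.92371×0.91811 = -0.307898 + 0.613127 = 0.305229.
Q̄ = (S_0/π) × [bracket] = (2401/π) × 0.305229 = 233.3 W/m².

Q̄ ≈ 233 W/m²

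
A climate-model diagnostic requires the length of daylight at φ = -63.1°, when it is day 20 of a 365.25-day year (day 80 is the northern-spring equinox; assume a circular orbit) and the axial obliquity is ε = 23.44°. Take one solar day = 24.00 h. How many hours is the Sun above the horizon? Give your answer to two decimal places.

18.10 h

Solar longitude: λ_s = 360° × (20 − 80)/365.25 = -59.138°, i.e. -59.138° + 360° = 300.862°.
sin δ = sin 23.44° × sin 300.862° = -0.34146, so δ = -19.966°.
cos H₀ = −tan φ · tan δ = −tan(-63.1°) × tan(-19.966°) = -0.7161, so H₀ = 2.3690 rad = 135.73°.
Daylight = 2H₀/(2π) × 24.00 h = (2.3690/π) × 24.00 = 18.10 h.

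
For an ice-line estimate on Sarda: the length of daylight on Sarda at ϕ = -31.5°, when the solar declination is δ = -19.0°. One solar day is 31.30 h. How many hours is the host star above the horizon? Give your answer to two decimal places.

17.77 h

cos h₀ = −tan ϕ · tan δ = −tan(-31.5°) × tan(-19.000°) = -0.2110, so h₀ = 1.7834 rad = 102.18°.
Daylight = 2h₀/(2π) × 31.30 h = (1.7834/π) × 31.30 = 17.77 h.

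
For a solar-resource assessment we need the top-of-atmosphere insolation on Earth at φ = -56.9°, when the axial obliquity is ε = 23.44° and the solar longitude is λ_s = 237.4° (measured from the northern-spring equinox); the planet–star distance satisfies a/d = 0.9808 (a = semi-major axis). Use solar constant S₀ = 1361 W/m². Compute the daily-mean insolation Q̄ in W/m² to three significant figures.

Q̄ ≈ 431 W/m²

Solar declination: sin δ = sin ε · sin λ_s = sin 23.44° × sin 237.4° = -0.33512, so δ = -19.580°.
cos H₀ = −tan(-56.9°) tan(-19.580°) = -0.5456, H₀ = 2.1479 rad.
Bracket: H₀ sin φ sin δ + cos φ cos δ sin H₀ = 2.1479×-0.83772×-0.33512 + 0.54610×0.94218×0.83803 = 0.602994 + 0.431187 = 1.034181.
Inverse-square distance factor (a/d)² = 0.9808² = 0.961969.
Q̄ = (S₀/π) × 0.961969 × [bracket] = (1361/π) × 0.961969 × 1.034181 = 431.0 W/m².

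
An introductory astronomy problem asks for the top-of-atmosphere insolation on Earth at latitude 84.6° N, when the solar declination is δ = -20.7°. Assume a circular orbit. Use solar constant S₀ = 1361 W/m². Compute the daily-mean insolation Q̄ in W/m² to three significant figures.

cos H₀ = −tan(+84.6°) tan(-20.700°) = 3.9974 ≥ 1 ⇒ polar night, H₀ = 0 and Q̄ = 0.

Q̄ ≈ 0.00 W/m²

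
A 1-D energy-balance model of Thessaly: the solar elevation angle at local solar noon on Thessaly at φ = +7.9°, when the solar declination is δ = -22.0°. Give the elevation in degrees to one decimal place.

At local noon the hour angle is zero, so the zenith angle equals |φ − δ| = |+7.9° − (-22.000°)| = 29.900°.
Elevation = 90° − 29.900° = 60.1°.

60.1°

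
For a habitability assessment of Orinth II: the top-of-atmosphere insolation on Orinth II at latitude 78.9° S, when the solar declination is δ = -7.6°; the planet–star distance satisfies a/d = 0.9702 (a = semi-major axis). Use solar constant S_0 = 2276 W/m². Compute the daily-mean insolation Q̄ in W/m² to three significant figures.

cos h₀ = −tan(-78.9°) tan(-7.600°) = -0.6801, h₀ = 2.3187 rad.
Bracket: h₀ sin ϕ sin δ + cos ϕ cos δ sin h₀ = 2.3187×-0.98129×-0.13226 + 0.19252×0.99122×0.73313 = 0.300933 + 0.139903 = 0.440836.
Inverse-square distance factor (a/d)² = 0.9702² = 0.941288.
Q̄ = (S_0/π) × 0.941288 × [bracket] = (2276/π) × 0.941288 × 0.440836 = 300.6 W/m².

Q̄ ≈ 301 W/m²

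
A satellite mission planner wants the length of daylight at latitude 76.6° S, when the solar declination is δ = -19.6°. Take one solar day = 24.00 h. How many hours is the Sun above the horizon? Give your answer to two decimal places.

24.00 h

Sunrise equation: cos H₀ = −tan φ · tan δ = -1.4947 ≤ −1, so the Sun never sets (polar day) and H₀ = π.
Daylight = 2H₀/(2π) × 24.00 h = (3.1416/π) × 24.00 = 24.00 h.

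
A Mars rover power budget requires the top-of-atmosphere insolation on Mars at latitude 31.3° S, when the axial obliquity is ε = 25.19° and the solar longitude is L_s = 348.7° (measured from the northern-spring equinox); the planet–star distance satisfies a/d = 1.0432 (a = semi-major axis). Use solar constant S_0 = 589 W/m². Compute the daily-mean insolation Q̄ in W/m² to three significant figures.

Solar declination: sin δ = sin ε · sin L_s = sin 25.19° × sin 348.7° = -0.08340, so δ = -4.784°.
cos h₀ = −tan(-31.3°) tan(-4.784°) = -0.0509, h₀ = 1.6217 rad.
Bracket: h₀ sin ϕ sin δ + cos ϕ cos δ sin h₀ = 1.6217×-0.51952×-0.08340 + 0.85446×0.99652×0.99870 = 0.070265 + 0.850380 = 0.920645.
Inverse-square distance factor (a/d)² = 1.0432² = 1.088266.
Q̄ = (S_0/π) × 1.088266 × [bracket] = (589/π) × 1.088266 × 0.920645 = 187.8 W/m².

Q̄ ≈ 188 W/m²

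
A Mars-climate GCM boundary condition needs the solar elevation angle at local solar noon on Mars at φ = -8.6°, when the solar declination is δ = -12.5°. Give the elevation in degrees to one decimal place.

At local noon the hour angle is zero, so the zenith angle equals |φ − δ| = |-8.6° − (-12.500°)| = 3.900°.
Elevation = 90° − 3.900° = 86.1°.

86.1°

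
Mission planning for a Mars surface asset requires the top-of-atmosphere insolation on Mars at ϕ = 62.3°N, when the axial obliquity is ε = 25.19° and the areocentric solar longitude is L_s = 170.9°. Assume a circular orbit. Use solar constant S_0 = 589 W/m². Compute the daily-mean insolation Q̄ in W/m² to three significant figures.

sin δ = sin 25.19° × sin 170.9° = 0.06732, so δ = +3.860°.
cos h₀ = −tan(+62.3°) tan(+3.860°) = -0.1285, h₀ = 1.6997 rad.
Bracket: h₀ sin ϕ sin δ + cos ϕ cos δ sin h₀ = 1.6997×0.88539×0.06732 + 0.46484×0.99773×0.99171 = 0.101310 + 0.459940 = 0.561250.
Q̄ = (S_0/π) × [bracket] = (589/π) × 0.561250 = 105.2 W/m².

Q̄ ≈ 105 W/m²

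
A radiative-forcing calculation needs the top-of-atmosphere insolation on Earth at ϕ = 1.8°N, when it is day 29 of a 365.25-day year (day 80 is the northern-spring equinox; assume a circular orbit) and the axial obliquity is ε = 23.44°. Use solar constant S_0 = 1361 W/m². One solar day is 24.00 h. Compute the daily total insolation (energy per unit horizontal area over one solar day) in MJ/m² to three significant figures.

Solar longitude: L_s = 360° × (29 − 80)/365.25 = -50.267°, i.e. -50.267° + 360° = 309.733°.
sin δ = sin 23.44° × sin 309.733° = -0.30591, so δ = -17.813°.
cos h₀ = −tan(+1.8°) tan(-17.813°) = 0.0101, h₀ = 1.5607 rad.
Bracket: h₀ sin ϕ sin δ + cos ϕ cos δ sin h₀ = 1.5607×0.03141×-0.30591 + 0.99951×0.95206×0.99995 = -0.014996 + 0.951546 = 0.936550.
Q̄ = (S_0/π) × [bracket] = (1361/π) × 0.936550 = 405.73 W/m².
Daily total = Q̄ × 24.00 h × 3600 s/h = 405.73 × 24.00 × 3600 / 10⁶ = 35.06 MJ/m².

35.1 MJ/m²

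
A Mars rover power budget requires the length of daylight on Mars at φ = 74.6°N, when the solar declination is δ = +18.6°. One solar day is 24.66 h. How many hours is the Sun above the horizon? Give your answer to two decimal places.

Sunrise equation: cos H₀ = −tan φ · tan δ = -1.2218 ≤ −1, so the Sun never sets (polar day) and H₀ = π.
Daylight = 2H₀/(2π) × 24.66 h = (3.1416/π) × 24.66 = 24.66 h.

24.66 h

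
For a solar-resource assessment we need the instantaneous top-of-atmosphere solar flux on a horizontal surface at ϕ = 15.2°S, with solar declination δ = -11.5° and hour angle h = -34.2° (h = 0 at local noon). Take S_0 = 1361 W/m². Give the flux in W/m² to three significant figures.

cos θ_z = sin ϕ sin δ + cos ϕ cos δ cos h = 0.052272 + 0.782123 = 0.834395.
Flux = S_0 · cos θ_z = 1361 × 0.834395 = 1136 W/m².

1.14e+03 W/m²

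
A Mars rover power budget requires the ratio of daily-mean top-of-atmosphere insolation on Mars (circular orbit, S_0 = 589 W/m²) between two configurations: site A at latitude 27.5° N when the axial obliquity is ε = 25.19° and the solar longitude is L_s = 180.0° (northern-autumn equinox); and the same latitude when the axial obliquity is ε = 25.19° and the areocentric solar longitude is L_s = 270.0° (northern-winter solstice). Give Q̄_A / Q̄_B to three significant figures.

— Configuration A (ϕ=+27.5°):
Solar declination: sin δ = sin ε · sin L_s = sin 25.19° × sin 180.0° = 0.00000, so δ = +0.000°.
cos h₀ = −tan(+27.5°) tan(+0.000°) = -0.0000, h₀ = 1.5708 rad.
Bracket: h₀ sin ϕ sin δ + cos ϕ cos δ sin h₀ = 1.5708×0.46175×0.00000 + 0.88701×1.00000×1.00000 = 0.000000 + 0.887010 = 0.887010.
Q̄ = (S_0/π) × [bracket] = (589/π) × 0.887010 = 166.30 W/m².
— Configuration B (ϕ=+27.5°):
sin δ = sin 25.19° × sin 270.0° = -0.42562, so δ = -25.190°.
cos h₀ = −tan(+27.5°) tan(-25.190°) = 0.2448, h₀ = 1.3234 rad.
Bracket: h₀ sin ϕ sin δ + cos ϕ cos δ sin h₀ = 1.3234×0.46175×-0.42562 + 0.88701×0.90490×0.96956 = -0.260088 + 0.778223 = 0.518135.
Q̄ = (S_0/π) × [bracket] = (589/π) × 0.518135 = 97.142 W/m².
Ratio Q̄_A / Q̄_B = 166.30 / 97.142 = 1.712.

Q̄_A / Q̄_B ≈ 1.71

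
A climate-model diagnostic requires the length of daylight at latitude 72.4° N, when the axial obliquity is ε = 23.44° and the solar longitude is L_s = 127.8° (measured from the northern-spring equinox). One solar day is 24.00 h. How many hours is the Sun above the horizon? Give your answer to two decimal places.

Solar declination: sin δ = sin ε · sin L_s = sin 23.44° × sin 127.8° = 0.31431, so δ = +18.319°.
Sunrise equation: cos h₀ = −tan ϕ · tan δ = -1.0437 ≤ −1, so the Sun never sets (polar day) and h₀ = π.
Daylight = 2h₀/(2π) × 24.00 h = (3.1416/π) × 24.00 = 24.00 h.

24.00 h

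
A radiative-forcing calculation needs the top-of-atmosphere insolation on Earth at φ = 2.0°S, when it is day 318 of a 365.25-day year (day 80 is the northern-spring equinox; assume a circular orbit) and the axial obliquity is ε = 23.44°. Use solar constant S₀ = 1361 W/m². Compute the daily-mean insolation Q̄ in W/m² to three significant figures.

Q̄ ≈ 417 W/m²

Solar longitude: λ_s = 360° × (318 − 80)/365.25 = 234.579°.
sin δ = sin 23.44° × sin 234.579° = -0.32416, so δ = -18.915°.
cos H₀ = −tan(-2.0°) tan(-18.915°) = -0.0120, H₀ = 1.5828 rad.
Bracket: H₀ sin φ sin δ + cos φ cos δ sin H₀ = 1.5828×-0.03490×-0.32416 + 0.99939×0.94600×0.99993 = 0.017907 + 0.945357 = 0.963264.
Q̄ = (S₀/π) × [bracket] = (1361/π) × 0.963264 = 417.3 W/m².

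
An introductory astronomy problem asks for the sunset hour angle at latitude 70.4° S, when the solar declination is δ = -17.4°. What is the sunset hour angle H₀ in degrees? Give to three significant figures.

cos H₀ = −tan φ · tan δ = −tan(-70.4°) × tan(-17.400°) = -0.8801, so H₀ = 2.6468 rad = 151.65°.

H₀ = 152°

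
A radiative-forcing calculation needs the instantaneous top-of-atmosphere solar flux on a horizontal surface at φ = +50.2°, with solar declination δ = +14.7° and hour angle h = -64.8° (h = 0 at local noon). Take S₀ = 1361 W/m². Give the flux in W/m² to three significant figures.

624 W/m²

cos θ_z = sin φ sin δ + cos φ cos δ cos h = 0.194958 + 0.263624 = 0.458582.
Flux = S₀ · cos θ_z = 1361 × 0.458582 = 624.1 W/m².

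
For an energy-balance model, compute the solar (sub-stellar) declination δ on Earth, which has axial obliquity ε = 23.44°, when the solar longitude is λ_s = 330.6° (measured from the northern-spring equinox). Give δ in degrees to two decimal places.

δ = -11.26°

sin δ = sin ε · sin λ_s = sin 23.44° × sin 330.6° = -0.195276.
δ = arcsin(-0.195276) = -11.26°.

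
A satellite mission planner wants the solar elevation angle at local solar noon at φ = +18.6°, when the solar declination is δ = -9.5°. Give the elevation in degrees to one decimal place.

61.9°

At local noon the hour angle is zero, so the zenith angle equals |φ − δ| = |+18.6° − (-9.500°)| = 28.100°.
Elevation = 90° − 28.100° = 61.9°.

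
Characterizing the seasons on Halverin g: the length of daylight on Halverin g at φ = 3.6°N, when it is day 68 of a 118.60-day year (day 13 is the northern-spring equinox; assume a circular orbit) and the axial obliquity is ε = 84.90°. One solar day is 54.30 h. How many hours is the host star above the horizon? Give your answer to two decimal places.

Solar longitude: λ_s = 360° × (68 − 13)/118.60 = 166.948°.
sin δ = sin 84.90° × sin 166.948° = 0.22495, so δ = +13.000°.
cos H₀ = −tan φ · tan δ = −tan(+3.6°) × tan(+13.000°) = -0.0145, so H₀ = 1.5853 rad = 90.83°.
Daylight = 2H₀/(2π) × 54.30 h = (1.5853/π) × 54.30 = 27.40 h.

27.40 h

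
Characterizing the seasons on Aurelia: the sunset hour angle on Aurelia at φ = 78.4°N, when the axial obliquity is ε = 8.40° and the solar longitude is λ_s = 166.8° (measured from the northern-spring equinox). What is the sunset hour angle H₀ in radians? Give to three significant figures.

Solar declination: sin δ = sin ε · sin λ_s = sin 8.40° × sin 166.8° = 0.03336, so δ = +1.912°.
cos H₀ = −tan φ · tan δ = −tan(+78.4°) × tan(+1.912°) = -0.1626, so H₀ = 1.7341 rad = 99.36°.

H₀ = 1.73 rad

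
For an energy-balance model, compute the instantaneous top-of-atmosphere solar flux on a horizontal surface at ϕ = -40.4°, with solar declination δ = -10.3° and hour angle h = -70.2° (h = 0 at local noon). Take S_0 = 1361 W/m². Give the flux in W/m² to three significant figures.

503 W/m²

cos θ_z = sin ϕ sin δ + cos ϕ cos δ cos h = 0.115885 + 0.253805 = 0.369690.
Flux = S_0 · cos θ_z = 1361 × 0.369690 = 503.1 W/m².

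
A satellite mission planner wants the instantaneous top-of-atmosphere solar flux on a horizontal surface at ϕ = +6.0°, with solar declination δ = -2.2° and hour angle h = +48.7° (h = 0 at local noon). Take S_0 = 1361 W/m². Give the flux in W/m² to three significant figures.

887 W/m²

cos θ_z = sin ϕ sin δ + cos ϕ cos δ cos h = -0.004013 + 0.655902 = 0.651889.
Flux = S_0 · cos θ_z = 1361 × 0.651889 = 887.2 W/m².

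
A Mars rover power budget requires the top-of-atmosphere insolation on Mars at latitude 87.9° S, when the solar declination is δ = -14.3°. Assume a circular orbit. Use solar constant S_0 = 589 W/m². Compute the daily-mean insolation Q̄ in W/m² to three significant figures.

Q̄ ≈ 145 W/m²

cos h₀ = −tan(-87.9°) tan(-14.300°) = -6.9514 ≤ −1 ⇒ polar day, h₀ = π.
Bracket: h₀ sin ϕ sin δ + cos ϕ cos δ sin h₀ = 3.1416×-0.99933×-0.24700 + 0.03664×0.96902×0.00000 = 0.775455 + 0.000000 = 0.775455.
Q̄ = (S_0/π) × [bracket] = (589/π) × 0.775455 = 145.4 W/m².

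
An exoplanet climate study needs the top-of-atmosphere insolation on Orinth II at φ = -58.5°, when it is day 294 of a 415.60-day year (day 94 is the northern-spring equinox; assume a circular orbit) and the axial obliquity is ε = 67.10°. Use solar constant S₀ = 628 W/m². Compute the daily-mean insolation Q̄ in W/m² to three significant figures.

Q̄ ≈ 76.5 W/m²

Solar longitude: λ_s = 360° × (294 − 94)/415.60 = 173.244°.
sin δ = sin 67.10° × sin 173.244° = 0.10838, so δ = +6.222°.
cos H₀ = −tan(-58.5°) tan(+6.222°) = 0.1779, H₀ = 1.3919 rad.
Bracket: H₀ sin φ sin δ + cos φ cos δ sin H₀ = 1.3919×-0.85264×0.10838 + 0.52250×0.99411×0.98405 = -0.128624 + 0.511138 = 0.382514.
Q̄ = (S₀/π) × [bracket] = (628/π) × 0.382514 = 76.46 W/m².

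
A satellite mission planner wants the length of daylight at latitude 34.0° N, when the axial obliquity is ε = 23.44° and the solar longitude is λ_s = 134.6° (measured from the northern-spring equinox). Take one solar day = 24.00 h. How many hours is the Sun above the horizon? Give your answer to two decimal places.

Solar declination: sin δ = sin ε · sin λ_s = sin 23.44° × sin 134.6° = 0.28324, so δ = +16.453°.
cos H₀ = −tan φ · tan δ = −tan(+34.0°) × tan(+16.453°) = -0.1992, so H₀ = 1.7713 rad = 101.49°.
Daylight = 2H₀/(2π) × 24.00 h = (1.7713/π) × 24.00 = 13.53 h.

13.53 h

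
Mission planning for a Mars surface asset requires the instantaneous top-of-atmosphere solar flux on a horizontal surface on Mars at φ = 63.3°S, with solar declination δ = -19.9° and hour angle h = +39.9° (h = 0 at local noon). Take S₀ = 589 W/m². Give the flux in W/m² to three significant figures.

cos θ_z = sin φ sin δ + cos φ cos δ cos h = 0.304085 + 0.324119 = 0.628204.
Flux = S₀ · cos θ_z = 589 × 0.628204 = 370.0 W/m².

370 W/m²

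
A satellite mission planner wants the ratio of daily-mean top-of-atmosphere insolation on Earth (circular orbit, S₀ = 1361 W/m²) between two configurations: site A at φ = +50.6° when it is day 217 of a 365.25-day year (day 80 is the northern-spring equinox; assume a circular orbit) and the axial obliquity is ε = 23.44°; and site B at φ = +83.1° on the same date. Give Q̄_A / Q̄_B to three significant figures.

— Configuration A (φ=+50.6°):
Solar longitude: λ_s = 360° × (217 − 80)/365.25 = 135.031°.
sin δ = sin 23.44° × sin 135.031° = 0.28113, so δ = +16.328°.
cos H₀ = −tan(+50.6°) tan(+16.328°) = -0.3566, H₀ = 1.9355 rad.
Bracket: H₀ sin φ sin δ + cos φ cos δ sin H₀ = 1.9355×0.77273×0.28113 + 0.63473×0.95967×0.93424 = 0.420463 + 0.569075 = 0.989538.
Q̄ = (S₀/π) × [bracket] = (1361/π) × 0.989538 = 428.69 W/m².
— Configuration B (φ=+83.1°):
cos H₀ = −tan(+83.1°) tan(+16.328°) = -2.4207 ≤ −1 ⇒ polar day, H₀ = π.
Bracket: H₀ sin φ sin δ + cos φ cos δ sin H₀ = 3.1416×0.99276×0.28113 + 0.12014×0.95967×0.00000 = 0.876804 + 0.000000 = 0.876804.
Q̄ = (S₀/π) × [bracket] = (1361/π) × 0.876804 = 379.85 W/m².
Ratio Q̄_A / Q̄_B = 428.69 / 379.85 = 1.129.

Q̄_A / Q̄_B ≈ 1.13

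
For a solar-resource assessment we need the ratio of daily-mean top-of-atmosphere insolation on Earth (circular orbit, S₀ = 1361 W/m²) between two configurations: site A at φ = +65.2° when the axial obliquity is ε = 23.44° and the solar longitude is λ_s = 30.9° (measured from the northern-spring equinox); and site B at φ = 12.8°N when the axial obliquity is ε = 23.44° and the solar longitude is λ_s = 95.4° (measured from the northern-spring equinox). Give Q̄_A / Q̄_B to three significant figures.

Q̄_A / Q̄_B ≈ 0.718

— Configuration A (φ=+65.2°):
Solar declination: sin δ = sin ε · sin λ_s = sin 23.44° × sin 30.9° = 0.20428, so δ = +11.787°.
cos H₀ = −tan(+65.2°) tan(+11.787°) = -0.4516, H₀ = 2.0394 rad.
Bracket: H₀ sin φ sin δ + cos φ cos δ sin H₀ = 2.0394×0.90778×0.20428 + 0.41945×0.97891×0.89221 = 0.378189 + 0.366345 = 0.744534.
Q̄ = (S₀/π) × [bracket] = (1361/π) × 0.744534 = 322.55 W/m².
— Configuration B (φ=+12.8°):
Solar declination: sin δ = sin ε · sin λ_s = sin 23.44° × sin 95.4° = 0.39602, so δ = +23.330°.
cos H₀ = −tan(+12.8°) tan(+23.330°) = -0.0980, H₀ = 1.6689 rad.
Bracket: H₀ sin φ sin δ + cos φ cos δ sin H₀ = 1.6689×0.22155×0.39602 + 0.97515×0.91824×0.99519 = 0.146426 + 0.891115 = 1.037541.
Q̄ = (S₀/π) × [bracket] = (1361/π) × 1.037541 = 449.48 W/m².
Ratio Q̄_A / Q̄_B = 322.55 / 449.48 = 0.7176.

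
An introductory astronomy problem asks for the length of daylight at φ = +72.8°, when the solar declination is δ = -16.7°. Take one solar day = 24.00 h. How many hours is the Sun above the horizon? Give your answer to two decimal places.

1.90 h

cos H₀ = −tan φ · tan δ = −tan(+72.8°) × tan(-16.700°) = 0.9692, so H₀ = 0.2489 rad = 14.26°.
Daylight = 2H₀/(2π) × 24.00 h = (0.2489/π) × 24.00 = 1.90 h.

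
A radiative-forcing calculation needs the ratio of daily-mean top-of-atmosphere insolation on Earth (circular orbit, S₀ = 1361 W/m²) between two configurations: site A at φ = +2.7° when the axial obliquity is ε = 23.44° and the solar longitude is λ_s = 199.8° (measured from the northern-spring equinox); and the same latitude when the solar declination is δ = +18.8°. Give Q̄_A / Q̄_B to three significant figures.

— Configuration A (φ=+2.7°):
Solar declination: sin δ = sin ε · sin λ_s = sin 23.44° × sin 199.8° = -0.13475, so δ = -7.744°.
cos H₀ = −tan(+2.7°) tan(-7.744°) = 0.0064, H₀ = 1.5644 rad.
Bracket: H₀ sin φ sin δ + cos φ cos δ sin H₀ = 1.5644×0.04711×-0.13475 + 0.99889×0.99088×0.99998 = -0.009931 + 0.989760 = 0.979829.
Q̄ = (S₀/π) × [bracket] = (1361/π) × 0.979829 = 424.48 W/m².
— Configuration B (φ=+2.7°):
cos H₀ = −tan(+2.7°) tan(+18.800°) = -0.0161, H₀ = 1.5869 rad.
Bracket: H₀ sin φ sin δ + cos φ cos δ sin H₀ = 1.5869×0.04711×0.32227 + 0.99889×0.94665×0.99987 = 0.024093 + 0.945476 = 0.969569.
Q̄ = (S₀/π) × [bracket] = (1361/π) × 0.969569 = 420.04 W/m².
Ratio Q̄_A / Q̄_B = 424.48 / 420.04 = 1.011.

Q̄_A / Q̄_B ≈ 1.01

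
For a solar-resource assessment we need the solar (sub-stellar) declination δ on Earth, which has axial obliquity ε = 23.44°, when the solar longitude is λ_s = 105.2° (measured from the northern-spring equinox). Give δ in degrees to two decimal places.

sin δ = sin ε · sin λ_s = sin 23.44° × sin 105.2° = 0.383872.
δ = arcsin(0.383872) = +22.57°.

δ = +22.57°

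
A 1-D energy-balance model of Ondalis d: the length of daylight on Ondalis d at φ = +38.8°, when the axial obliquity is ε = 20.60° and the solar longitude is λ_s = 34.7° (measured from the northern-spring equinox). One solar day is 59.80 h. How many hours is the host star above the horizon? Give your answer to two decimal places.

Solar declination: sin δ = sin ε · sin λ_s = sin 20.60° × sin 34.7° = 0.20030, so δ = +11.554°.
cos H₀ = −tan φ · tan δ = −tan(+38.8°) × tan(+11.554°) = -0.1644, so H₀ = 1.7359 rad = 99.46°.
Daylight = 2H₀/(2π) × 59.80 h = (1.7359/π) × 59.80 = 33.04 h.

33.04 h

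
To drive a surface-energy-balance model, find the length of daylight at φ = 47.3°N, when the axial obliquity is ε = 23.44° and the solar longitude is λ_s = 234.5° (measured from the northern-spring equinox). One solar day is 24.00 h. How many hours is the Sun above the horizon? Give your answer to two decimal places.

Solar declination: sin δ = sin ε · sin λ_s = sin 23.44° × sin 234.5° = -0.32385, so δ = -18.896°.
cos H₀ = −tan φ · tan δ = −tan(+47.3°) × tan(-18.896°) = 0.3709, so H₀ = 1.1908 rad = 68.23°.
Daylight = 2H₀/(2π) × 24.00 h = (1.1908/π) × 24.00 = 9.10 h.

9.10 h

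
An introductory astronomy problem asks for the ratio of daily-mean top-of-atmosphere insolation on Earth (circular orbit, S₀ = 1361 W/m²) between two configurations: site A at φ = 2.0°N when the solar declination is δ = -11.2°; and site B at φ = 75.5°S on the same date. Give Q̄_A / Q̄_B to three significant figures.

Q̄_A / Q̄_B ≈ 1.57

— Configuration A (φ=+2.0°):
cos H₀ = −tan(+2.0°) tan(-11.200°) = 0.0069, H₀ = 1.5639 rad.
Bracket: H₀ sin φ sin δ + cos φ cos δ sin H₀ = 1.5639×0.03490×-0.19423 + 0.99939×0.98096×0.99998 = -0.010601 + 0.980342 = 0.969741.
Q̄ = (S₀/π) × [bracket] = (1361/π) × 0.969741 = 420.11 W/m².
— Configuration B (φ=-75.5°):
cos H₀ = −tan(-75.5°) tan(-11.200°) = -0.7656, H₀ = 2.4428 rad.
Bracket: H₀ sin φ sin δ + cos φ cos δ sin H₀ = 2.4428×-0.96815×-0.19423 + 0.25038×0.98096×0.64328 = 0.459353 + 0.157998 = 0.617351.
Q̄ = (S₀/π) × [bracket] = (1361/π) × 0.617351 = 267.45 W/m².
Ratio Q̄_A / Q̄_B = 420.11 / 267.45 = 1.571.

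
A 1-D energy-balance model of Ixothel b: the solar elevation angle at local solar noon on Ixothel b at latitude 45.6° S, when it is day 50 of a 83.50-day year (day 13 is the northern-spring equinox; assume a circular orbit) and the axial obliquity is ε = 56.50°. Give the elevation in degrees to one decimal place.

27.4°

Solar longitude: λ_s = 360° × (50 − 13)/83.50 = 159.521°.
sin δ = sin 56.50° × sin 159.521° = 0.29175, so δ = +16.963°.
At local noon the hour angle is zero, so the zenith angle equals |φ − δ| = |-45.6° − (+16.963°)| = 62.563°.
Elevation = 90° − 62.563° = 27.4°.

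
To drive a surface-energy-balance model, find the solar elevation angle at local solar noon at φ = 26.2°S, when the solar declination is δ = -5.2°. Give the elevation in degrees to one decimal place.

At local noon the hour angle is zero, so the zenith angle equals |φ − δ| = |-26.2° − (-5.200°)| = 21.000°.
Elevation = 90° − 21.000° = 69.0°.

69.0°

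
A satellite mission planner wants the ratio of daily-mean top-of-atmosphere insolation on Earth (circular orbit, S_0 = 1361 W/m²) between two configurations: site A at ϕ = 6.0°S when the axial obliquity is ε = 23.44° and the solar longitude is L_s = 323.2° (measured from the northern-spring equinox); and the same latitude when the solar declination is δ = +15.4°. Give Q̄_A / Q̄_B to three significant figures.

Q̄_A / Q̄_B ≈ 1.10

— Configuration A (ϕ=-6.0°):
Solar declination: sin δ = sin ε · sin L_s = sin 23.44° × sin 323.2° = -0.23828, so δ = -13.785°.
cos h₀ = −tan(-6.0°) tan(-13.785°) = -0.0258, h₀ = 1.5966 rad.
Bracket: h₀ sin ϕ sin δ + cos ϕ cos δ sin h₀ = 1.5966×-0.10453×-0.23828 + 0.99452×0.97120×0.99967 = 0.039767 + 0.965559 = 1.005326.
Q̄ = (S_0/π) × [bracket] = (1361/π) × 1.005326 = 435.53 W/m².
— Configuration B (ϕ=-6.0°):
cos h₀ = −tan(-6.0°) tan(+15.400°) = 0.0290, h₀ = 1.5418 rad.
Bracket: h₀ sin ϕ sin δ + cos ϕ cos δ sin h₀ = 1.5418×-0.10453×0.26556 + 0.99452×0.96410×0.99958 = -0.042799 + 0.958414 = 0.915615.
Q̄ = (S_0/π) × [bracket] = (1361/π) × 0.915615 = 396.66 W/m².
Ratio Q̄_A / Q̄_B = 435.53 / 396.66 = 1.098.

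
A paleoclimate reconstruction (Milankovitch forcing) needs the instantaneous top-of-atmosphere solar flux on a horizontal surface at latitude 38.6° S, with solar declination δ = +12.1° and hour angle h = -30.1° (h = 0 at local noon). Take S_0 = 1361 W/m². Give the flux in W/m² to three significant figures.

cos θ_z = sin ϕ sin δ + cos ϕ cos δ cos h = -0.130777 + 0.661112 = 0.530335.
Flux = S_0 · cos θ_z = 1361 × 0.530335 = 721.8 W/m².

722 W/m²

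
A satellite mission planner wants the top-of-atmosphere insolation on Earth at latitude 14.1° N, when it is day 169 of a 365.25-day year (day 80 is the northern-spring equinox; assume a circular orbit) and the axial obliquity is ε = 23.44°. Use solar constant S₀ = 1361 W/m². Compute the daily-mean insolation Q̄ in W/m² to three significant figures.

Q̄ ≈ 454 W/m²

Solar longitude: λ_s = 360° × (169 − 80)/365.25 = 87.721°.
sin δ = sin 23.44° × sin 87.721° = 0.39747, so δ = +23.420°.
cos H₀ = −tan(+14.1°) tan(+23.420°) = -0.1088, H₀ = 1.6798 rad.
Bracket: H₀ sin φ sin δ + cos φ cos δ sin H₀ = 1.6798×0.24362×0.39747 + 0.96987×0.91761×0.99406 = 0.162658 + 0.884676 = 1.047334.
Q̄ = (S₀/π) × [bracket] = (1361/π) × 1.047334 = 453.7 W/m².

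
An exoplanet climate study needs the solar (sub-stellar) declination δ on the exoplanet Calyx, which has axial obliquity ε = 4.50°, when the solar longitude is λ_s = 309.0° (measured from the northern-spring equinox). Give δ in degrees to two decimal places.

δ = -3.50°

sin δ = sin ε · sin λ_s = sin 4.50° × sin 309.0° = -0.060974.
δ = arcsin(-0.060974) = -3.50°.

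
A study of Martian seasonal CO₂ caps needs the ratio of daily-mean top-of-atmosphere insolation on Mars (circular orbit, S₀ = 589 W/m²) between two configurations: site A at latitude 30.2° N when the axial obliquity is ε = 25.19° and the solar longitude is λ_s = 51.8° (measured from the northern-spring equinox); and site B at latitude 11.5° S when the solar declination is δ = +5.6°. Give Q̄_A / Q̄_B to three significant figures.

Q̄_A / Q̄_B ≈ 1.16

— Configuration A (φ=+30.2°):
Solar declination: sin δ = sin ε · sin λ_s = sin 25.19° × sin 51.8° = 0.33448, so δ = +19.541°.
cos H₀ = −tan(+30.2°) tan(+19.541°) = -0.2066, H₀ = 1.7789 rad.
Bracket: H₀ sin φ sin δ + cos φ cos δ sin H₀ = 1.7789×0.50302×0.33448 + 0.86427×0.94240×0.97843 = 0.299300 + 0.796920 = 1.096220.
Q̄ = (S₀/π) × [bracket] = (589/π) × 1.096220 = 205.52 W/m².
— Configuration B (φ=-11.5°):
cos H₀ = −tan(-11.5°) tan(+5.600°) = 0.0199, H₀ = 1.5508 rad.
Bracket: H₀ sin φ sin δ + cos φ cos δ sin H₀ = 1.5508×-0.19937×0.09758 + 0.97992×0.99523×0.99980 = -0.030170 + 0.975051 = 0.944881.
Q̄ = (S₀/π) × [bracket] = (589/π) × 0.944881 = 177.15 W/m².
Ratio Q̄_A / Q̄_B = 205.52 / 177.15 = 1.160.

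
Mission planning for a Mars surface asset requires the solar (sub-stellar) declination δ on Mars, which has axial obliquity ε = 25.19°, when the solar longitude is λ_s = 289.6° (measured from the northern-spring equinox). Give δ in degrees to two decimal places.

sin δ = sin ε · sin λ_s = sin 25.19° × sin 289.6° = -0.400960.
δ = arcsin(-0.400960) = -23.64°.

δ = -23.64°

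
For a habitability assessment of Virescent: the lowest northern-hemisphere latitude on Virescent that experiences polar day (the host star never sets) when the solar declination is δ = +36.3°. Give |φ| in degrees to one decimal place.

Polar day requires cos H₀ = −tan φ tan δ ≤ −1, i.e. tan φ tan δ ≥ 1.
The boundary is |tan φ| · |tan δ| = 1, so |φ| = 90° − |δ| = 90° − 36.3° = 53.7° in the northern hemisphere.

|φ| = 53.7°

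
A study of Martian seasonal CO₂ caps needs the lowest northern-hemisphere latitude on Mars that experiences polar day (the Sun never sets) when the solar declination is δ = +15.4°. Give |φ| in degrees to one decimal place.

Polar day requires cos H₀ = −tan φ tan δ ≤ −1, i.e. tan φ tan δ ≥ 1.
The boundary is |tan φ| · |tan δ| = 1, so |φ| = 90° − |δ| = 90° − 15.4° = 74.6° in the northern hemisphere.

|φ| = 74.6°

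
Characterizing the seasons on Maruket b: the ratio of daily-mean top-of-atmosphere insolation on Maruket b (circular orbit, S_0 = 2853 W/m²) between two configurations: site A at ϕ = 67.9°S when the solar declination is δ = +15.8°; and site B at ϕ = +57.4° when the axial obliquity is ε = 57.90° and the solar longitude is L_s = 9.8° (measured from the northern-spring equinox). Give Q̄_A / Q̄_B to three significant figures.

— Configuration A (ϕ=-67.9°):
cos h₀ = −tan(-67.9°) tan(+15.800°) = 0.6969, h₀ = 0.7998 rad.
Bracket: h₀ sin ϕ sin δ + cos ϕ cos δ sin h₀ = 0.7998×-0.92653×0.27228 + 0.37622×0.96222×0.71719 = -0.201770 + 0.259627 = 0.057857.
Q̄ = (S_0/π) × [bracket] = (2853/π) × 0.057857 = 52.542 W/m².
— Configuration B (ϕ=+57.4°):
Solar declination: sin δ = sin ε · sin L_s = sin 57.90° × sin 9.8° = 0.14419, so δ = +8.290°.
cos h₀ = −tan(+57.4°) tan(+8.290°) = -0.2278, h₀ = 1.8007 rad.
Bracket: h₀ sin ϕ sin δ + cos ϕ cos δ sin h₀ = 1.8007×0.84245×0.14419 + 0.53877×0.98955×0.97370 = 0.218736 + 0.519118 = 0.737854.
Q̄ = (S_0/π) × [bracket] = (2853/π) × 0.737854 = 670.07 W/m².
Ratio Q̄_A / Q̄_B = 52.542 / 670.07 = 0.07841.

Q̄_A / Q̄_B ≈ 0.0784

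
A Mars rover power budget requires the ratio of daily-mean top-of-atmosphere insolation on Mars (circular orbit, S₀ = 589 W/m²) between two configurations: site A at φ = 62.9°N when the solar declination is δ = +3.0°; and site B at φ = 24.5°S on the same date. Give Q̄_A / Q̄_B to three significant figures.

— Configuration A (φ=+62.9°):
cos H₀ = −tan(+62.9°) tan(+3.000°) = -0.1024, H₀ = 1.6734 rad.
Bracket: H₀ sin φ sin δ + cos φ cos δ sin H₀ = 1.6734×0.89021×0.05234 + 0.45554×0.99863×0.99474 = 0.077970 + 0.452523 = 0.530493.
Q̄ = (S₀/π) × [bracket] = (589/π) × 0.530493 = 99.459 W/m².
— Configuration B (φ=-24.5°):
cos H₀ = −tan(-24.5°) tan(+3.000°) = 0.0239, H₀ = 1.5469 rad.
Bracket: H₀ sin φ sin δ + cos φ cos δ sin H₀ = 1.5469×-0.41469×0.05234 + 0.90996×0.99863×0.99971 = -0.033575 + 0.908450 = 0.874875.
Q̄ = (S₀/π) × [bracket] = (589/π) × 0.874875 = 164.03 W/m².
Ratio Q̄_A / Q̄_B = 99.459 / 164.03 = 0.6063.

Q̄_A / Q̄_B ≈ 0.606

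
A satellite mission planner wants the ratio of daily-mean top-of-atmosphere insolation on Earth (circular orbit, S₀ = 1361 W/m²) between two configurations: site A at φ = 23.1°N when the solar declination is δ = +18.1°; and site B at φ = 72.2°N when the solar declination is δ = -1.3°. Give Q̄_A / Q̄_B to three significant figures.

— Configuration A (φ=+23.1°):
cos H₀ = −tan(+23.1°) tan(+18.100°) = -0.1394, H₀ = 1.7107 rad.
Bracket: H₀ sin φ sin δ + cos φ cos δ sin H₀ = 1.7107×0.39234×0.31068 + 0.91982×0.95052×0.99023 = 0.208521 + 0.865765 = 1.074286.
Q̄ = (S₀/π) × [bracket] = (1361/π) × 1.074286 = 465.40 W/m².
— Configuration B (φ=+72.2°):
cos H₀ = −tan(+72.2°) tan(-1.300°) = 0.0707, H₀ = 1.5001 rad.
Bracket: H₀ sin φ sin δ + cos φ cos δ sin H₀ = 1.5001×0.95213×-0.02269 + 0.30570×0.99974×0.99750 = -0.032408 + 0.304856 = 0.272448.
Q̄ = (S₀/π) × [bracket] = (1361/π) × 0.272448 = 118.03 W/m².
Ratio Q̄_A / Q̄_B = 465.40 / 118.03 = 3.943.

Q̄_A / Q̄_B ≈ 3.94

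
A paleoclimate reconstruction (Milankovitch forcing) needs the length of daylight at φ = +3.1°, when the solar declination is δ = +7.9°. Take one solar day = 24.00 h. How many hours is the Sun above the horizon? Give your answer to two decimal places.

cos H₀ = −tan φ · tan δ = −tan(+3.1°) × tan(+7.900°) = -0.0075, so H₀ = 1.5783 rad = 90.43°.
Daylight = 2H₀/(2π) × 24.00 h = (1.5783/π) × 24.00 = 12.06 h.

12.06 h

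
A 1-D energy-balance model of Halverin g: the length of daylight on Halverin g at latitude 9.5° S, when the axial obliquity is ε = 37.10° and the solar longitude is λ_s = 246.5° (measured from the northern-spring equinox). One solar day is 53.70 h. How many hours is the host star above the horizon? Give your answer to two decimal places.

Solar declination: sin δ = sin ε · sin λ_s = sin 37.10° × sin 246.5° = -0.55318, so δ = -33.585°.
cos H₀ = −tan φ · tan δ = −tan(-9.5°) × tan(-33.585°) = -0.1111, so H₀ = 1.6821 rad = 96.38°.
Daylight = 2H₀/(2π) × 53.70 h = (1.6821/π) × 53.70 = 28.75 h.

28.75 h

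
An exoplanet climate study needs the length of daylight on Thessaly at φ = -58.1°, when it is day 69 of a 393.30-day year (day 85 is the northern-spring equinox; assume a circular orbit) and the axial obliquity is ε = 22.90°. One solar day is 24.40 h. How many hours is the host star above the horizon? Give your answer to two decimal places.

Solar longitude: λ_s = 360° × (69 − 85)/393.30 = -14.645°, i.e. -14.645° + 360° = 345.355°.
sin δ = sin 22.90° × sin 345.355° = -0.09838, so δ = -5.646°.
cos H₀ = −tan φ · tan δ = −tan(-58.1°) × tan(-5.646°) = -0.1588, so H₀ = 1.7303 rad = 99.14°.
Daylight = 2H₀/(2π) × 24.40 h = (1.7303/π) × 24.40 = 13.44 h.

13.44 h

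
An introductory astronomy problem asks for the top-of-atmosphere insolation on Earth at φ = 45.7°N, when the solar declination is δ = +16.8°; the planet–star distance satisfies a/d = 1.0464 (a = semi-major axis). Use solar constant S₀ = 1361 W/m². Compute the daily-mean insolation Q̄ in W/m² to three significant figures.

Q̄ ≈ 487 W/m²

cos H₀ = −tan(+45.7°) tan(+16.800°) = -0.3094, H₀ = 1.8853 rad.
Bracket: H₀ sin φ sin δ + cos φ cos δ sin H₀ = 1.8853×0.71569×0.28903 + 0.69842×0.95732×0.95094 = 0.389985 + 0.635809 = 1.025794.
Inverse-square distance factor (a/d)² = 1.0464² = 1.094953.
Q̄ = (S₀/π) × 1.094953 × [bracket] = (1361/π) × 1.094953 × 1.025794 = 486.6 W/m².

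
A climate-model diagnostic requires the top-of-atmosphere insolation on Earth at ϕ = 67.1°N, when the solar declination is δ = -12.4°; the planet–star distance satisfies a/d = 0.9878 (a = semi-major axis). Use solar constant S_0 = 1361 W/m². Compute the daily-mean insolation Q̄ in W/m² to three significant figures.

cos h₀ = −tan(+67.1°) tan(-12.400°) = 0.5205, h₀ = 1.0234 rad.
Bracket: h₀ sin ϕ sin δ + cos ϕ cos δ sin h₀ = 1.0234×0.92119×-0.21474 + 0.38912×0.97667×0.85387 = -0.202445 + 0.324506 = 0.122061.
Inverse-square distance factor (a/d)² = 0.9878² = 0.975749.
Q̄ = (S_0/π) × 0.975749 × [bracket] = (1361/π) × 0.975749 × 0.122061 = 51.60 W/m².

Q̄ ≈ 51.6 W/m²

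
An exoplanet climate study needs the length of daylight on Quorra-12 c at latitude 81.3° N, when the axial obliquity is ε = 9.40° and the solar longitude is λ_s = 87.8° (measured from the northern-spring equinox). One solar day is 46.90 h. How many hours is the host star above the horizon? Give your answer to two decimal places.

Solar declination: sin δ = sin ε · sin λ_s = sin 9.40° × sin 87.8° = 0.16321, so δ = +9.393°.
Sunrise equation: cos H₀ = −tan φ · tan δ = -1.0810 ≤ −1, so the host star never sets (polar day) and H₀ = π.
Daylight = 2H₀/(2π) × 46.90 h = (3.1416/π) × 46.90 = 46.90 h.

46.90 h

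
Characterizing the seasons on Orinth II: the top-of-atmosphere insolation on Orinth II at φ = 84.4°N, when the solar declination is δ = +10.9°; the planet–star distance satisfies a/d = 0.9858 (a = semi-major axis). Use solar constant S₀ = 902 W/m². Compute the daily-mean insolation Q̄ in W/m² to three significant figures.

Q̄ ≈ 165 W/m²

cos H₀ = −tan(+84.4°) tan(+10.900°) = -1.9640 ≤ −1 ⇒ polar day, H₀ = π.
Bracket: H₀ sin φ sin δ + cos φ cos δ sin H₀ = 3.1416×0.99523×0.18910 + 0.09758×0.98196×0.00000 = 0.591243 + 0.000000 = 0.591243.
Inverse-square distance factor (a/d)² = 0.9858² = 0.971802.
Q̄ = (S₀/π) × 0.971802 × [bracket] = (902/π) × 0.971802 × 0.591243 = 165.0 W/m².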